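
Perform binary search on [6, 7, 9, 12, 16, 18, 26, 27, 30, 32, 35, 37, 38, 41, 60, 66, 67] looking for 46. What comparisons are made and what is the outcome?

Binary search for 46 in [6, 7, 9, 12, 16, 18, 26, 27, 30, 32, 35, 37, 38, 41, 60, 66, 67]:

lo=0, hi=16, mid=8, arr[mid]=30 -> 30 < 46, search right half
lo=9, hi=16, mid=12, arr[mid]=38 -> 38 < 46, search right half
lo=13, hi=16, mid=14, arr[mid]=60 -> 60 > 46, search left half
lo=13, hi=13, mid=13, arr[mid]=41 -> 41 < 46, search right half
lo=14 > hi=13, target 46 not found

Binary search determines that 46 is not in the array after 4 comparisons. The search space was exhausted without finding the target.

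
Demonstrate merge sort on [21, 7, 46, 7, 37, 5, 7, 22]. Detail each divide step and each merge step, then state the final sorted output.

Merge sort trace:

Split: [21, 7, 46, 7, 37, 5, 7, 22] -> [21, 7, 46, 7] and [37, 5, 7, 22]
  Split: [21, 7, 46, 7] -> [21, 7] and [46, 7]
    Split: [21, 7] -> [21] and [7]
    Merge: [21] + [7] -> [7, 21]
    Split: [46, 7] -> [46] and [7]
    Merge: [46] + [7] -> [7, 46]
  Merge: [7, 21] + [7, 46] -> [7, 7, 21, 46]
  Split: [37, 5, 7, 22] -> [37, 5] and [7, 22]
    Split: [37, 5] -> [37] and [5]
    Merge: [37] + [5] -> [5, 37]
    Split: [7, 22] -> [7] and [22]
    Merge: [7] + [22] -> [7, 22]
  Merge: [5, 37] + [7, 22] -> [5, 7, 22, 37]
Merge: [7, 7, 21, 46] + [5, 7, 22, 37] -> [5, 7, 7, 7, 21, 22, 37, 46]

Final sorted array: [5, 7, 7, 7, 21, 22, 37, 46]

The merge sort proceeds by recursively splitting the array and merging sorted halves.
After all merges, the sorted array is [5, 7, 7, 7, 21, 22, 37, 46].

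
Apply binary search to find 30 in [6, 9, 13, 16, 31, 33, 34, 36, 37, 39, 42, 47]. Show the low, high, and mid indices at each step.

Binary search for 30 in [6, 9, 13, 16, 31, 33, 34, 36, 37, 39, 42, 47]:

lo=0, hi=11, mid=5, arr[mid]=33 -> 33 > 30, search left half
lo=0, hi=4, mid=2, arr[mid]=13 -> 13 < 30, search right half
lo=3, hi=4, mid=3, arr[mid]=16 -> 16 < 30, search right half
lo=4, hi=4, mid=4, arr[mid]=31 -> 31 > 30, search left half
lo=4 > hi=3, target 30 not found

Binary search determines that 30 is not in the array after 4 comparisons. The search space was exhausted without finding the target.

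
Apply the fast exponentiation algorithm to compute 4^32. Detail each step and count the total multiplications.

Computing 4^32 by squaring (build up from 4^1; each line after the first costs one multiplication):

4^1 = 4
4^2 = (4^1)^2 = 4^2 = 16
4^4 = (4^2)^2 = 16^2 = 256
4^8 = (4^4)^2 = 256^2 = 65536
4^16 = (4^8)^2 = 65536^2 = 4294967296
4^32 = (4^16)^2 = 4294967296^2 = 18446744073709551616

Result: 18446744073709551616
Multiplications needed: 5 (5 lines after 4^1)

4^32 = 18446744073709551616. Using exponentiation by squaring, this requires 5 multiplications. The key idea: if the exponent is even, square the half-power; if odd, multiply by the base once.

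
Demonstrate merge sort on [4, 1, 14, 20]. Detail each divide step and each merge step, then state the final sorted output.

Merge sort trace:

Split: [4, 1, 14, 20] -> [4, 1] and [14, 20]
  Split: [4, 1] -> [4] and [1]
  Merge: [4] + [1] -> [1, 4]
  Split: [14, 20] -> [14] and [20]
  Merge: [14] + [20] -> [14, 20]
Merge: [1, 4] + [14, 20] -> [1, 4, 14, 20]

Final sorted array: [1, 4, 14, 20]

The merge sort proceeds by recursively splitting the array and merging sorted halves.
After all merges, the sorted array is [1, 4, 14, 20].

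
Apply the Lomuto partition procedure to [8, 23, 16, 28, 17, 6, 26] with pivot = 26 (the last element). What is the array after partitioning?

Lomuto partition with pivot = 26:

Initial array: [8, 23, 16, 28, 17, 6, 26]

arr[0]=8 <= 26: swap with position 0, array becomes [8, 23, 16, 28, 17, 6, 26]
arr[1]=23 <= 26: swap with position 1, array becomes [8, 23, 16, 28, 17, 6, 26]
arr[2]=16 <= 26: swap with position 2, array becomes [8, 23, 16, 28, 17, 6, 26]
arr[3]=28 > 26: no swap
arr[4]=17 <= 26: swap with position 3, array becomes [8, 23, 16, 17, 28, 6, 26]
arr[5]=6 <= 26: swap with position 4, array becomes [8, 23, 16, 17, 6, 28, 26]

Place pivot at position 5: [8, 23, 16, 17, 6, 26, 28]
Pivot position: 5

After partitioning with pivot 26, the array becomes [8, 23, 16, 17, 6, 26, 28]. The pivot is placed at index 5. All elements to the left of the pivot are <= 26, and all elements to the right are > 26.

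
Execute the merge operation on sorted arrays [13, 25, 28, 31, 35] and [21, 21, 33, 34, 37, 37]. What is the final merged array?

Merging process:

Compare 13 vs 21: take 13 from left. Merged: [13]
Compare 25 vs 21: take 21 from right. Merged: [13, 21]
Compare 25 vs 21: take 21 from right. Merged: [13, 21, 21]
Compare 25 vs 33: take 25 from left. Merged: [13, 21, 21, 25]
Compare 28 vs 33: take 28 from left. Merged: [13, 21, 21, 25, 28]
Compare 31 vs 33: take 31 from left. Merged: [13, 21, 21, 25, 28, 31]
Compare 35 vs 33: take 33 from right. Merged: [13, 21, 21, 25, 28, 31, 33]
Compare 35 vs 34: take 34 from right. Merged: [13, 21, 21, 25, 28, 31, 33, 34]
Compare 35 vs 37: take 35 from left. Merged: [13, 21, 21, 25, 28, 31, 33, 34, 35]
Append remaining from right: [37, 37]. Merged: [13, 21, 21, 25, 28, 31, 33, 34, 35, 37, 37]

Final merged array: [13, 21, 21, 25, 28, 31, 33, 34, 35, 37, 37]
Total comparisons: 9

The merged array is [13, 21, 21, 25, 28, 31, 33, 34, 35, 37, 37], requiring 9 comparisons. The merge step runs in O(n) time where n is the total number of elements.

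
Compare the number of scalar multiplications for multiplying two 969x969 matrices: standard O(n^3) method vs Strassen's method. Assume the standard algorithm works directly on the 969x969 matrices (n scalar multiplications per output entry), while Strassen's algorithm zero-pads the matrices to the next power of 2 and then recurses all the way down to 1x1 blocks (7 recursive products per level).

Matrix multiplication for 969x969 matrices:

Strassen's algorithm requires power-of-2 dimensions. Pad 969x969 to 1024x1024 (next power of 2).

Standard algorithm: 969^3 = 909853209 multiplications
Strassen's algorithm: 7^(log2(1024)) = 7^10 = 282475249 multiplications
Savings: 909853209 - 282475249 = 627377960 multiplications

Standard: 909853209 multiplications (969^3). Strassen: 282475249 multiplications (7^10, after padding to 1024x1024). Strassen reduces 8 recursive multiplications to 7 at each level.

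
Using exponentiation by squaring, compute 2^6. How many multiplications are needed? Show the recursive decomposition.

Computing 2^6 by squaring (build up from 2^1; each line after the first costs one multiplication):

2^1 = 2
2^2 = (2^1)^2 = 2^2 = 4
2^3 = 2 * 2^2 = 2 * 4 = 8
2^6 = (2^3)^2 = 8^2 = 64

Result: 64
Multiplications needed: 3 (3 lines after 2^1)

2^6 = 64. Using exponentiation by squaring, this requires 3 multiplications. The key idea: if the exponent is even, square the half-power; if odd, multiply by the base once.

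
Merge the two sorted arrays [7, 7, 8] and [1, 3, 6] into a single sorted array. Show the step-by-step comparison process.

Merging process:

Compare 7 vs 1: take 1 from right. Merged: [1]
Compare 7 vs 3: take 3 from right. Merged: [1, 3]
Compare 7 vs 6: take 6 from right. Merged: [1, 3, 6]
Append remaining from left: [7, 7, 8]. Merged: [1, 3, 6, 7, 7, 8]

Final merged array: [1, 3, 6, 7, 7, 8]
Total comparisons: 3

The merged array is [1, 3, 6, 7, 7, 8], requiring 3 comparisons. The merge step runs in O(n) time where n is the total number of elements.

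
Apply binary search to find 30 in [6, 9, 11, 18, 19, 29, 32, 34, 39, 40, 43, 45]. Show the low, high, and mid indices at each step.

Binary search for 30 in [6, 9, 11, 18, 19, 29, 32, 34, 39, 40, 43, 45]:

lo=0, hi=11, mid=5, arr[mid]=29 -> 29 < 30, search right half
lo=6, hi=11, mid=8, arr[mid]=39 -> 39 > 30, search left half
lo=6, hi=7, mid=6, arr[mid]=32 -> 32 > 30, search left half
lo=6 > hi=5, target 30 not found

Binary search determines that 30 is not in the array after 3 comparisons. The search space was exhausted without finding the target.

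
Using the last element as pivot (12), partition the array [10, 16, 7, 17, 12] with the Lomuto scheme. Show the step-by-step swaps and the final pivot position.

Lomuto partition with pivot = 12:

Initial array: [10, 16, 7, 17, 12]

arr[0]=10 <= 12: swap with position 0, array becomes [10, 16, 7, 17, 12]
arr[1]=16 > 12: no swap
arr[2]=7 <= 12: swap with position 1, array becomes [10, 7, 16, 17, 12]
arr[3]=17 > 12: no swap

Place pivot at position 2: [10, 7, 12, 17, 16]
Pivot position: 2

After partitioning with pivot 12, the array becomes [10, 7, 12, 17, 16]. The pivot is placed at index 2. All elements to the left of the pivot are <= 12, and all elements to the right are > 12.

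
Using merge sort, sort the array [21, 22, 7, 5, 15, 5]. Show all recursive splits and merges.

Merge sort trace:

Split: [21, 22, 7, 5, 15, 5] -> [21, 22, 7] and [5, 15, 5]
  Split: [21, 22, 7] -> [21] and [22, 7]
    Split: [22, 7] -> [22] and [7]
    Merge: [22] + [7] -> [7, 22]
  Merge: [21] + [7, 22] -> [7, 21, 22]
  Split: [5, 15, 5] -> [5] and [15, 5]
    Split: [15, 5] -> [15] and [5]
    Merge: [15] + [5] -> [5, 15]
  Merge: [5] + [5, 15] -> [5, 5, 15]
Merge: [7, 21, 22] + [5, 5, 15] -> [5, 5, 7, 15, 21, 22]

Final sorted array: [5, 5, 7, 15, 21, 22]

The merge sort proceeds by recursively splitting the array and merging sorted halves.
After all merges, the sorted array is [5, 5, 7, 15, 21, 22].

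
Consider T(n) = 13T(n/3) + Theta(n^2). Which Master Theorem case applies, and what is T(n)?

Master Theorem for T(n) = 13T(n/3) + O(n^2):

a = 13, b = 3, c = 2
log_b(a) = log_3(13) = 2.3347

Case 1: c = 2 < log_3(13) = 2.3347
T(n) = O(n^(log_3 13))

For T(n) = 13T(n/3) + O(n^2): log_3(13) = 2.3347. This is Case 1 of the Master Theorem (c < log_b(a), work dominated by leaves), giving O(n^(log_3 13)).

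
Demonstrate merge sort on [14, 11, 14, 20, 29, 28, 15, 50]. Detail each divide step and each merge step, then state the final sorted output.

Merge sort trace:

Split: [14, 11, 14, 20, 29, 28, 15, 50] -> [14, 11, 14, 20] and [29, 28, 15, 50]
  Split: [14, 11, 14, 20] -> [14, 11] and [14, 20]
    Split: [14, 11] -> [14] and [11]
    Merge: [14] + [11] -> [11, 14]
    Split: [14, 20] -> [14] and [20]
    Merge: [14] + [20] -> [14, 20]
  Merge: [11, 14] + [14, 20] -> [11, 14, 14, 20]
  Split: [29, 28, 15, 50] -> [29, 28] and [15, 50]
    Split: [29, 28] -> [29] and [28]
    Merge: [29] + [28] -> [28, 29]
    Split: [15, 50] -> [15] and [50]
    Merge: [15] + [50] -> [15, 50]
  Merge: [28, 29] + [15, 50] -> [15, 28, 29, 50]
Merge: [11, 14, 14, 20] + [15, 28, 29, 50] -> [11, 14, 14, 15, 20, 28, 29, 50]

Final sorted array: [11, 14, 14, 15, 20, 28, 29, 50]

The merge sort proceeds by recursively splitting the array and merging sorted halves.
After all merges, the sorted array is [11, 14, 14, 15, 20, 28, 29, 50].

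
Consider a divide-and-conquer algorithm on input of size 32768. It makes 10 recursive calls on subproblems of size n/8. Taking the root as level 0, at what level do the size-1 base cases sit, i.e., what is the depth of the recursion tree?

For divide and conquer with division factor 8:

Problem sizes at each level:
Level 0: 32768
Level 1: 4096
Level 2: 512
Level 3: 64
Level 4: 8
Level 5: 1

The root is level 0 and the size-1 base case is level 5 (the tree spans levels 0 through 5, i.e. 6 levels counting the root), so the depth is the number of divisions: log_8(32768) = 5

The recursion tree depth is log_8(32768) = 5. At each level, the problem size is divided by 8, so it takes 5 divisions to reduce to a base case of size 1. The algorithm makes 10 recursive calls at each level.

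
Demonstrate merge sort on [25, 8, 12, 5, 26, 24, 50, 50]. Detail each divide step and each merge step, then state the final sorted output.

Merge sort trace:

Split: [25, 8, 12, 5, 26, 24, 50, 50] -> [25, 8, 12, 5] and [26, 24, 50, 50]
  Split: [25, 8, 12, 5] -> [25, 8] and [12, 5]
    Split: [25, 8] -> [25] and [8]
    Merge: [25] + [8] -> [8, 25]
    Split: [12, 5] -> [12] and [5]
    Merge: [12] + [5] -> [5, 12]
  Merge: [8, 25] + [5, 12] -> [5, 8, 12, 25]
  Split: [26, 24, 50, 50] -> [26, 24] and [50, 50]
    Split: [26, 24] -> [26] and [24]
    Merge: [26] + [24] -> [24, 26]
    Split: [50, 50] -> [50] and [50]
    Merge: [50] + [50] -> [50, 50]
  Merge: [24, 26] + [50, 50] -> [24, 26, 50, 50]
Merge: [5, 8, 12, 25] + [24, 26, 50, 50] -> [5, 8, 12, 24, 25, 26, 50, 50]

Final sorted array: [5, 8, 12, 24, 25, 26, 50, 50]

The merge sort proceeds by recursively splitting the array and merging sorted halves.
After all merges, the sorted array is [5, 8, 12, 24, 25, 26, 50, 50].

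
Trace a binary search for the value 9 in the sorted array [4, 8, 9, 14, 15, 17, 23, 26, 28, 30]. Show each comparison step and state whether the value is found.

Binary search for 9 in [4, 8, 9, 14, 15, 17, 23, 26, 28, 30]:

lo=0, hi=9, mid=4, arr[mid]=15 -> 15 > 9, search left half
lo=0, hi=3, mid=1, arr[mid]=8 -> 8 < 9, search right half
lo=2, hi=3, mid=2, arr[mid]=9 -> Found target at index 2!

Binary search finds 9 at index 2 after 3 comparisons. The search repeatedly halves the search space by comparing with the middle element.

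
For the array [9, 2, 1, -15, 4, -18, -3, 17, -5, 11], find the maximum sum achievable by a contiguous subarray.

Using Kadane's algorithm on [9, 2, 1, -15, 4, -18, -3, 17, -5, 11]:

Scanning through the array:
Position 1 (value 2): max_ending_here = 11, max_so_far = 11
Position 2 (value 1): max_ending_here = 12, max_so_far = 12
Position 3 (value -15): max_ending_here = -3, max_so_far = 12
Position 4 (value 4): max_ending_here = 4, max_so_far = 12
Position 5 (value -18): max_ending_here = -14, max_so_far = 12
Position 6 (value -3): max_ending_here = -3, max_so_far = 12
Position 7 (value 17): max_ending_here = 17, max_so_far = 17
Position 8 (value -5): max_ending_here = 12, max_so_far = 17
Position 9 (value 11): max_ending_here = 23, max_so_far = 23

Maximum subarray: [17, -5, 11]
Maximum sum: 23

The maximum subarray is [17, -5, 11] with sum 23. This subarray runs from index 7 to index 9.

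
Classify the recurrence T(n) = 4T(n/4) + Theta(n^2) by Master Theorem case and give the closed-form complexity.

Master Theorem for T(n) = 4T(n/4) + O(n^2):

a = 4, b = 4, c = 2
log_b(a) = log_4(4) = 1.0000

Case 3: c = 2 > log_4(4) = 1.0000
T(n) = O(n^2) = O(n^2)

For T(n) = 4T(n/4) + O(n^2): log_4(4) = 1.0000. This is Case 3 of the Master Theorem (c > log_b(a), work dominated by root), giving O(n^2).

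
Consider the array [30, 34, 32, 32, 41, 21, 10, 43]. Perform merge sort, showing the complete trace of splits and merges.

Merge sort trace:

Split: [30, 34, 32, 32, 41, 21, 10, 43] -> [30, 34, 32, 32] and [41, 21, 10, 43]
  Split: [30, 34, 32, 32] -> [30, 34] and [32, 32]
    Split: [30, 34] -> [30] and [34]
    Merge: [30] + [34] -> [30, 34]
    Split: [32, 32] -> [32] and [32]
    Merge: [32] + [32] -> [32, 32]
  Merge: [30, 34] + [32, 32] -> [30, 32, 32, 34]
  Split: [41, 21, 10, 43] -> [41, 21] and [10, 43]
    Split: [41, 21] -> [41] and [21]
    Merge: [41] + [21] -> [21, 41]
    Split: [10, 43] -> [10] and [43]
    Merge: [10] + [43] -> [10, 43]
  Merge: [21, 41] + [10, 43] -> [10, 21, 41, 43]
Merge: [30, 32, 32, 34] + [10, 21, 41, 43] -> [10, 21, 30, 32, 32, 34, 41, 43]

Final sorted array: [10, 21, 30, 32, 32, 34, 41, 43]

The merge sort proceeds by recursively splitting the array and merging sorted halves.
After all merges, the sorted array is [10, 21, 30, 32, 32, 34, 41, 43].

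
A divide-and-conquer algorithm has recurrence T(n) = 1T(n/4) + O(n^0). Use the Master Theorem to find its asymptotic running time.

Master Theorem for T(n) = 1T(n/4) + O(n^0):

a = 1, b = 4, c = 0
log_b(a) = log_4(1) = 0.0000

Case 2: c = 0 = log_4(1) = 0.0000
T(n) = O(n^0 log n) = O(log n)

For T(n) = 1T(n/4) + O(n^0): log_4(1) = 0.0000. This is Case 2 of the Master Theorem (c = log_b(a), equal work at all levels), giving O(log n).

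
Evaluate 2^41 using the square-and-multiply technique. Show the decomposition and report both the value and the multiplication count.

Computing 2^41 by squaring (build up from 2^1; each line after the first costs one multiplication):

2^1 = 2
2^2 = (2^1)^2 = 2^2 = 4
2^4 = (2^2)^2 = 4^2 = 16
2^5 = 2 * 2^4 = 2 * 16 = 32
2^10 = (2^5)^2 = 32^2 = 1024
2^20 = (2^10)^2 = 1024^2 = 1048576
2^40 = (2^20)^2 = 1048576^2 = 1099511627776
2^41 = 2 * 2^40 = 2 * 1099511627776 = 2199023255552

Result: 2199023255552
Multiplications needed: 7 (7 lines after 2^1)

2^41 = 2199023255552. Using exponentiation by squaring, this requires 7 multiplications. The key idea: if the exponent is even, square the half-power; if odd, multiply by the base once.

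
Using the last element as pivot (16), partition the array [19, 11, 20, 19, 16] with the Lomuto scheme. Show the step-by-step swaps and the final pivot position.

Lomuto partition with pivot = 16:

Initial array: [19, 11, 20, 19, 16]

arr[0]=19 > 16: no swap
arr[1]=11 <= 16: swap with position 0, array becomes [11, 19, 20, 19, 16]
arr[2]=20 > 16: no swap
arr[3]=19 > 16: no swap

Place pivot at position 1: [11, 16, 20, 19, 19]
Pivot position: 1

After partitioning with pivot 16, the array becomes [11, 16, 20, 19, 19]. The pivot is placed at index 1. All elements to the left of the pivot are <= 16, and all elements to the right are > 16.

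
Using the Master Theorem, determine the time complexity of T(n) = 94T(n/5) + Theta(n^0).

Master Theorem for T(n) = 94T(n/5) + O(n^0):

a = 94, b = 5, c = 0
log_b(a) = log_5(94) = 2.8229

Case 1: c = 0 < log_5(94) = 2.8229
T(n) = O(n^(log_5 94))

For T(n) = 94T(n/5) + O(n^0): log_5(94) = 2.8229. This is Case 1 of the Master Theorem (c < log_b(a), work dominated by leaves), giving O(n^(log_5 94)).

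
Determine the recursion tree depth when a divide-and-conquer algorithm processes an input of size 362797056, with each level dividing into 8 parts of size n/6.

For divide and conquer with division factor 6:

Problem sizes at each level:
Level 0: 362797056
Level 1: 60466176
Level 2: 10077696
Level 3: 1679616
Level 4: 279936
Level 5: 46656
Level 6: 7776
Level 7: 1296
Level 8: 216
Level 9: 36
Level 10: 6
Level 11: 1

The root is level 0 and the size-1 base case is level 11 (the tree spans levels 0 through 11, i.e. 12 levels counting the root), so the depth is the number of divisions: log_6(362797056) = 11

The recursion tree depth is log_6(362797056) = 11. At each level, the problem size is divided by 6, so it takes 11 divisions to reduce to a base case of size 1. The algorithm makes 8 recursive calls at each level.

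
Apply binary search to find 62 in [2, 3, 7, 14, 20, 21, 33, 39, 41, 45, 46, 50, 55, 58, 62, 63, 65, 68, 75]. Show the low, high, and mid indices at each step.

Binary search for 62 in [2, 3, 7, 14, 20, 21, 33, 39, 41, 45, 46, 50, 55, 58, 62, 63, 65, 68, 75]:

lo=0, hi=18, mid=9, arr[mid]=45 -> 45 < 62, search right half
lo=10, hi=18, mid=14, arr[mid]=62 -> Found target at index 14!

Binary search finds 62 at index 14 after 2 comparisons. The search repeatedly halves the search space by comparing with the middle element.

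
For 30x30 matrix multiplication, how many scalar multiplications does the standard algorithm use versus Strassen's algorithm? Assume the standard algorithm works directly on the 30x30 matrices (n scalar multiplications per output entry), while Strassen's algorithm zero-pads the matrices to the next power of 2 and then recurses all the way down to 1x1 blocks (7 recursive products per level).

Matrix multiplication for 30x30 matrices:

Strassen's algorithm requires power-of-2 dimensions. Pad 30x30 to 32x32 (next power of 2).

Standard algorithm: 30^3 = 27000 multiplications
Strassen's algorithm: 7^(log2(32)) = 7^5 = 16807 multiplications
Savings: 27000 - 16807 = 10193 multiplications

Standard: 27000 multiplications (30^3). Strassen: 16807 multiplications (7^5, after padding to 32x32). Strassen reduces 8 recursive multiplications to 7 at each level.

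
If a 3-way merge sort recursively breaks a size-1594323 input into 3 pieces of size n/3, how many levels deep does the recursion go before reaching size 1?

For divide and conquer with division factor 3:

Problem sizes at each level:
Level 0: 1594323
Level 1: 531441
Level 2: 177147
Level 3: 59049
Level 4: 19683
Level 5: 6561
Level 6: 2187
Level 7: 729
Level 8: 243
Level 9: 81
Level 10: 27
Level 11: 9
Level 12: 3
Level 13: 1

The root is level 0 and the size-1 base case is level 13 (the tree spans levels 0 through 13, i.e. 14 levels counting the root), so the depth is the number of divisions: log_3(1594323) = 13

The recursion tree depth is log_3(1594323) = 13. At each level, the problem size is divided by 3, so it takes 13 divisions to reduce to a base case of size 1. The algorithm makes 3 recursive calls at each level.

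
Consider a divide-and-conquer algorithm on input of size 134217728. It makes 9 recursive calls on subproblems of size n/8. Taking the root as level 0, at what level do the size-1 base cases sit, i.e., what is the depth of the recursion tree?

For divide and conquer with division factor 8:

Problem sizes at each level:
Level 0: 134217728
Level 1: 16777216
Level 2: 2097152
Level 3: 262144
Level 4: 32768
Level 5: 4096
Level 6: 512
Level 7: 64
Level 8: 8
Level 9: 1

The root is level 0 and the size-1 base case is level 9 (the tree spans levels 0 through 9, i.e. 10 levels counting the root), so the depth is the number of divisions: log_8(134217728) = 9

The recursion tree depth is log_8(134217728) = 9. At each level, the problem size is divided by 8, so it takes 9 divisions to reduce to a base case of size 1. The algorithm makes 9 recursive calls at each level.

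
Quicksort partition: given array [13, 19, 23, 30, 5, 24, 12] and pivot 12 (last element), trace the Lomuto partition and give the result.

Lomuto partition with pivot = 12:

Initial array: [13, 19, 23, 30, 5, 24, 12]

arr[0]=13 > 12: no swap
arr[1]=19 > 12: no swap
arr[2]=23 > 12: no swap
arr[3]=30 > 12: no swap
arr[4]=5 <= 12: swap with position 0, array becomes [5, 19, 23, 30, 13, 24, 12]
arr[5]=24 > 12: no swap

Place pivot at position 1: [5, 12, 23, 30, 13, 24, 19]
Pivot position: 1

After partitioning with pivot 12, the array becomes [5, 12, 23, 30, 13, 24, 19]. The pivot is placed at index 1. All elements to the left of the pivot are <= 12, and all elements to the right are > 12.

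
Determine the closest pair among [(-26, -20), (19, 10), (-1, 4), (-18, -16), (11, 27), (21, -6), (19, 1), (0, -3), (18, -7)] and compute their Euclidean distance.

Computing all pairwise distances among 9 points:

d((-26, -20), (19, 10)) = 54.0833
d((-26, -20), (-1, 4)) = 34.6554
d((-26, -20), (-18, -16)) = 8.9443
d((-26, -20), (11, 27)) = 59.8164
d((-26, -20), (21, -6)) = 49.0408
d((-26, -20), (19, 1)) = 49.6588
d((-26, -20), (0, -3)) = 31.0644
d((-26, -20), (18, -7)) = 45.8803
d((19, 10), (-1, 4)) = 20.8806
d((19, 10), (-18, -16)) = 45.2217
d((19, 10), (11, 27)) = 18.7883
d((19, 10), (21, -6)) = 16.1245
d((19, 10), (19, 1)) = 9.0
d((19, 10), (0, -3)) = 23.0217
d((19, 10), (18, -7)) = 17.0294
d((-1, 4), (-18, -16)) = 26.2488
d((-1, 4), (11, 27)) = 25.9422
d((-1, 4), (21, -6)) = 24.1661
d((-1, 4), (19, 1)) = 20.2237
d((-1, 4), (0, -3)) = 7.0711
d((-1, 4), (18, -7)) = 21.9545
d((-18, -16), (11, 27)) = 51.8652
d((-18, -16), (21, -6)) = 40.2616
d((-18, -16), (19, 1)) = 40.7185
d((-18, -16), (0, -3)) = 22.2036
d((-18, -16), (18, -7)) = 37.108
d((11, 27), (21, -6)) = 34.4819
d((11, 27), (19, 1)) = 27.2029
d((11, 27), (0, -3)) = 31.9531
d((11, 27), (18, -7)) = 34.7131
d((21, -6), (19, 1)) = 7.2801
d((21, -6), (0, -3)) = 21.2132
d((21, -6), (18, -7)) = 3.1623 <-- minimum
d((19, 1), (0, -3)) = 19.4165
d((19, 1), (18, -7)) = 8.0623
d((0, -3), (18, -7)) = 18.4391

Closest pair: (21, -6) and (18, -7) with distance 3.1623

The closest pair is (21, -6) and (18, -7) with Euclidean distance 3.1623. For 9 points, brute-force pairwise comparison is shown above. For large n, the divide-and-conquer algorithm (sort by x, recurse on halves, check the dividing strip) achieves O(n log n).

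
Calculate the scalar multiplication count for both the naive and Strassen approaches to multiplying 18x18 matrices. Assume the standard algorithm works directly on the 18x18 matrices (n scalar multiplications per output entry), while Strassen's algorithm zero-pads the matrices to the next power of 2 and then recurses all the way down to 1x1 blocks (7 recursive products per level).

Matrix multiplication for 18x18 matrices:

Strassen's algorithm requires power-of-2 dimensions. Pad 18x18 to 32x32 (next power of 2).

Standard algorithm: 18^3 = 5832 multiplications
Strassen's algorithm: 7^(log2(32)) = 7^5 = 16807 multiplications
Difference: 5832 - 16807 = -10975 (Strassen uses MORE here due to padding overhead — for small or just-over-power-of-2 n, padding can outweigh the per-level savings)

Standard: 5832 multiplications (18^3). Strassen: 16807 multiplications (7^5, after padding to 32x32). Strassen reduces 8 recursive multiplications to 7 at each level.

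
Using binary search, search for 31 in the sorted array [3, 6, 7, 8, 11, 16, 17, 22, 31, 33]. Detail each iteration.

Binary search for 31 in [3, 6, 7, 8, 11, 16, 17, 22, 31, 33]:

lo=0, hi=9, mid=4, arr[mid]=11 -> 11 < 31, search right half
lo=5, hi=9, mid=7, arr[mid]=22 -> 22 < 31, search right half
lo=8, hi=9, mid=8, arr[mid]=31 -> Found target at index 8!

Binary search finds 31 at index 8 after 3 comparisons. The search repeatedly halves the search space by comparing with the middle element.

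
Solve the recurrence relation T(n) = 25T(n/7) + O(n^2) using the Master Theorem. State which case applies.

Master Theorem for T(n) = 25T(n/7) + O(n^2):

a = 25, b = 7, c = 2
log_b(a) = log_7(25) = 1.6542

Case 3: c = 2 > log_7(25) = 1.6542
T(n) = O(n^2) = O(n^2)

For T(n) = 25T(n/7) + O(n^2): log_7(25) = 1.6542. This is Case 3 of the Master Theorem (c > log_b(a), work dominated by root), giving O(n^2).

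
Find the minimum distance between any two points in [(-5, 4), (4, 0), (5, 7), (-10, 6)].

Computing all pairwise distances among 4 points:

d((-5, 4), (4, 0)) = 9.8489
d((-5, 4), (5, 7)) = 10.4403
d((-5, 4), (-10, 6)) = 5.3852 <-- minimum
d((4, 0), (5, 7)) = 7.0711
d((4, 0), (-10, 6)) = 15.2315
d((5, 7), (-10, 6)) = 15.0333

Closest pair: (-5, 4) and (-10, 6) with distance 5.3852

The closest pair is (-5, 4) and (-10, 6) with Euclidean distance 5.3852. For 4 points, brute-force pairwise comparison is shown above. For large n, the divide-and-conquer algorithm (sort by x, recurse on halves, check the dividing strip) achieves O(n log n).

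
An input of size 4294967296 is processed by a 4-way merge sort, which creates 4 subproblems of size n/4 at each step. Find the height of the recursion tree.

For divide and conquer with division factor 4:

Problem sizes at each level:
Level 0: 4294967296
Level 1: 1073741824
Level 2: 268435456
Level 3: 67108864
Level 4: 16777216
Level 5: 4194304
Level 6: 1048576
Level 7: 262144
Level 8: 65536
Level 9: 16384
Level 10: 4096
Level 11: 1024
Level 12: 256
Level 13: 64
Level 14: 16
Level 15: 4
Level 16: 1

The root is level 0 and the size-1 base case is level 16 (the tree spans levels 0 through 16, i.e. 17 levels counting the root), so the depth is the number of divisions: log_4(4294967296) = 16

The recursion tree depth is log_4(4294967296) = 16. At each level, the problem size is divided by 4, so it takes 16 divisions to reduce to a base case of size 1. The algorithm makes 4 recursive calls at each level.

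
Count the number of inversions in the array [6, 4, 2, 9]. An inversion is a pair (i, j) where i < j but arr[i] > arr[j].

Finding inversions in [6, 4, 2, 9]:

(0, 1): arr[0]=6 > arr[1]=4
(0, 2): arr[0]=6 > arr[2]=2
(1, 2): arr[1]=4 > arr[2]=2

Total inversions: 3

The array has 3 inversion(s): (0,1), (0,2), (1,2). Each pair (i,j) satisfies i < j and arr[i] > arr[j].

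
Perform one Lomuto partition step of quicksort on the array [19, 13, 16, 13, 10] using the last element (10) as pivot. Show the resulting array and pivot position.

Lomuto partition with pivot = 10:

Initial array: [19, 13, 16, 13, 10]

arr[0]=19 > 10: no swap
arr[1]=13 > 10: no swap
arr[2]=16 > 10: no swap
arr[3]=13 > 10: no swap

Place pivot at position 0: [10, 13, 16, 13, 19]
Pivot position: 0

After partitioning with pivot 10, the array becomes [10, 13, 16, 13, 19]. The pivot is placed at index 0. All elements to the left of the pivot are <= 10, and all elements to the right are > 10.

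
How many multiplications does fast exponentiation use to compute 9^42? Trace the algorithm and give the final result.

Computing 9^42 by squaring (build up from 9^1; each line after the first costs one multiplication):

9^1 = 9
9^2 = (9^1)^2 = 9^2 = 81
9^4 = (9^2)^2 = 81^2 = 6561
9^5 = 9 * 9^4 = 9 * 6561 = 59049
9^10 = (9^5)^2 = 59049^2 = 3486784401
9^20 = (9^10)^2 = 3486784401^2 = 12157665459056928801
9^21 = 9 * 9^20 = 9 * 12157665459056928801 = 109418989131512359209
9^42 = (9^21)^2 = 109418989131512359209^2 = 11972515182562019788602740026717047105681

Result: 11972515182562019788602740026717047105681
Multiplications needed: 7 (7 lines after 9^1)

9^42 = 11972515182562019788602740026717047105681. Using exponentiation by squaring, this requires 7 multiplications. The key idea: if the exponent is even, square the half-power; if odd, multiply by the base once.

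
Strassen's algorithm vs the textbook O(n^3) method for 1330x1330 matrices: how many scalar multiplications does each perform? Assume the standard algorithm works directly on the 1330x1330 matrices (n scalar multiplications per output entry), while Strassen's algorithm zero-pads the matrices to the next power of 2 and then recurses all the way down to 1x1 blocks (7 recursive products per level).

Matrix multiplication for 1330x1330 matrices:

Strassen's algorithm requires power-of-2 dimensions. Pad 1330x1330 to 2048x2048 (next power of 2).

Standard algorithm: 1330^3 = 2352637000 multiplications
Strassen's algorithm: 7^(log2(2048)) = 7^11 = 1977326743 multiplications
Savings: 2352637000 - 1977326743 = 375310257 multiplications

Standard: 2352637000 multiplications (1330^3). Strassen: 1977326743 multiplications (7^11, after padding to 2048x2048). Strassen reduces 8 recursive multiplications to 7 at each level.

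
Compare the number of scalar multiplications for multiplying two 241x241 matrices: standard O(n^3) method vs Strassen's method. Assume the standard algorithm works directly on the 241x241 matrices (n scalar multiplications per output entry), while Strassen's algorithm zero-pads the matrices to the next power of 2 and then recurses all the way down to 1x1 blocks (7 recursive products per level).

Matrix multiplication for 241x241 matrices:

Strassen's algorithm requires power-of-2 dimensions. Pad 241x241 to 256x256 (next power of 2).

Standard algorithm: 241^3 = 13997521 multiplications
Strassen's algorithm: 7^(log2(256)) = 7^8 = 5764801 multiplications
Savings: 13997521 - 5764801 = 8232720 multiplications

Standard: 13997521 multiplications (241^3). Strassen: 5764801 multiplications (7^8, after padding to 256x256). Strassen reduces 8 recursive multiplications to 7 at each level.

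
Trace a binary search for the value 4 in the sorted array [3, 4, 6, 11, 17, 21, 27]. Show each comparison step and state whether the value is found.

Binary search for 4 in [3, 4, 6, 11, 17, 21, 27]:

lo=0, hi=6, mid=3, arr[mid]=11 -> 11 > 4, search left half
lo=0, hi=2, mid=1, arr[mid]=4 -> Found target at index 1!

Binary search finds 4 at index 1 after 2 comparisons. The search repeatedly halves the search space by comparing with the middle element.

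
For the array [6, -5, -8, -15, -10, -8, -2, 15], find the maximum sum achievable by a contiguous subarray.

Using Kadane's algorithm on [6, -5, -8, -15, -10, -8, -2, 15]:

Scanning through the array:
Position 1 (value -5): max_ending_here = 1, max_so_far = 6
Position 2 (value -8): max_ending_here = -7, max_so_far = 6
Position 3 (value -15): max_ending_here = -15, max_so_far = 6
Position 4 (value -10): max_ending_here = -10, max_so_far = 6
Position 5 (value -8): max_ending_here = -8, max_so_far = 6
Position 6 (value -2): max_ending_here = -2, max_so_far = 6
Position 7 (value 15): max_ending_here = 15, max_so_far = 15

Maximum subarray: [15]
Maximum sum: 15

The maximum subarray is [15] with sum 15. This subarray runs from index 7 to index 7.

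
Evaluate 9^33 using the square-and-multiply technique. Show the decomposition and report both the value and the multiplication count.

Computing 9^33 by squaring (build up from 9^1; each line after the first costs one multiplication):

9^1 = 9
9^2 = (9^1)^2 = 9^2 = 81
9^4 = (9^2)^2 = 81^2 = 6561
9^8 = (9^4)^2 = 6561^2 = 43046721
9^16 = (9^8)^2 = 43046721^2 = 1853020188851841
9^32 = (9^16)^2 = 1853020188851841^2 = 3433683820292512484657849089281
9^33 = 9 * 9^32 = 9 * 3433683820292512484657849089281 = 30903154382632612361920641803529

Result: 30903154382632612361920641803529
Multiplications needed: 6 (6 lines after 9^1)

9^33 = 30903154382632612361920641803529. Using exponentiation by squaring, this requires 6 multiplications. The key idea: if the exponent is even, square the half-power; if odd, multiply by the base once.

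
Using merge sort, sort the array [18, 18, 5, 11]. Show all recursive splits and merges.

Merge sort trace:

Split: [18, 18, 5, 11] -> [18, 18] and [5, 11]
  Split: [18, 18] -> [18] and [18]
  Merge: [18] + [18] -> [18, 18]
  Split: [5, 11] -> [5] and [11]
  Merge: [5] + [11] -> [5, 11]
Merge: [18, 18] + [5, 11] -> [5, 11, 18, 18]

Final sorted array: [5, 11, 18, 18]

The merge sort proceeds by recursively splitting the array and merging sorted halves.
After all merges, the sorted array is [5, 11, 18, 18].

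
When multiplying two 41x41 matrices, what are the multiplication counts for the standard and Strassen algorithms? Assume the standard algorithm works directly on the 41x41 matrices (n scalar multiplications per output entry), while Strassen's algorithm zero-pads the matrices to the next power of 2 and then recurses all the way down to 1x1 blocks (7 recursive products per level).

Matrix multiplication for 41x41 matrices:

Strassen's algorithm requires power-of-2 dimensions. Pad 41x41 to 64x64 (next power of 2).

Standard algorithm: 41^3 = 68921 multiplications
Strassen's algorithm: 7^(log2(64)) = 7^6 = 117649 multiplications
Difference: 68921 - 117649 = -48728 (Strassen uses MORE here due to padding overhead — for small or just-over-power-of-2 n, padding can outweigh the per-level savings)

Standard: 68921 multiplications (41^3). Strassen: 117649 multiplications (7^6, after padding to 64x64). Strassen reduces 8 recursive multiplications to 7 at each level.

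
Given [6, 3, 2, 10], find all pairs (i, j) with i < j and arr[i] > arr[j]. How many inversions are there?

Finding inversions in [6, 3, 2, 10]:

(0, 1): arr[0]=6 > arr[1]=3
(0, 2): arr[0]=6 > arr[2]=2
(1, 2): arr[1]=3 > arr[2]=2

Total inversions: 3

The array has 3 inversion(s): (0,1), (0,2), (1,2). Each pair (i,j) satisfies i < j and arr[i] > arr[j].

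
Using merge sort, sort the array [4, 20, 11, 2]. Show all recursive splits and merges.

Merge sort trace:

Split: [4, 20, 11, 2] -> [4, 20] and [11, 2]
  Split: [4, 20] -> [4] and [20]
  Merge: [4] + [20] -> [4, 20]
  Split: [11, 2] -> [11] and [2]
  Merge: [11] + [2] -> [2, 11]
Merge: [4, 20] + [2, 11] -> [2, 4, 11, 20]

Final sorted array: [2, 4, 11, 20]

The merge sort proceeds by recursively splitting the array and merging sorted halves.
After all merges, the sorted array is [2, 4, 11, 20].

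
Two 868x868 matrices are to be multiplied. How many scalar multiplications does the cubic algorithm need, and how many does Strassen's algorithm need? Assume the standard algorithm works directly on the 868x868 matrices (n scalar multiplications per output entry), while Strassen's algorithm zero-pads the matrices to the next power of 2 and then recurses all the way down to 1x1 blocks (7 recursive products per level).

Matrix multiplication for 868x868 matrices:

Strassen's algorithm requires power-of-2 dimensions. Pad 868x868 to 1024x1024 (next power of 2).

Standard algorithm: 868^3 = 653972032 multiplications
Strassen's algorithm: 7^(log2(1024)) = 7^10 = 282475249 multiplications
Savings: 653972032 - 282475249 = 371496783 multiplications

Standard: 653972032 multiplications (868^3). Strassen: 282475249 multiplications (7^10, after padding to 1024x1024). Strassen reduces 8 recursive multiplications to 7 at each level.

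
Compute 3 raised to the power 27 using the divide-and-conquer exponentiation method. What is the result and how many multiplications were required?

Computing 3^27 by squaring (build up from 3^1; each line after the first costs one multiplication):

3^1 = 3
3^2 = (3^1)^2 = 3^2 = 9
3^3 = 3 * 3^2 = 3 * 9 = 27
3^6 = (3^3)^2 = 27^2 = 729
3^12 = (3^6)^2 = 729^2 = 531441
3^13 = 3 * 3^12 = 3 * 531441 = 1594323
3^26 = (3^13)^2 = 1594323^2 = 2541865828329
3^27 = 3 * 3^26 = 3 * 2541865828329 = 7625597484987

Result: 7625597484987
Multiplications needed: 7 (7 lines after 3^1)

3^27 = 7625597484987. Using exponentiation by squaring, this requires 7 multiplications. The key idea: if the exponent is even, square the half-power; if odd, multiply by the base once.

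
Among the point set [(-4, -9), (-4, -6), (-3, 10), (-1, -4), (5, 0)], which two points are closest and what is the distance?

Computing all pairwise distances among 5 points:

d((-4, -9), (-4, -6)) = 3.0 <-- minimum
d((-4, -9), (-3, 10)) = 19.0263
d((-4, -9), (-1, -4)) = 5.831
d((-4, -9), (5, 0)) = 12.7279
d((-4, -6), (-3, 10)) = 16.0312
d((-4, -6), (-1, -4)) = 3.6056
d((-4, -6), (5, 0)) = 10.8167
d((-3, 10), (-1, -4)) = 14.1421
d((-3, 10), (5, 0)) = 12.8062
d((-1, -4), (5, 0)) = 7.2111

Closest pair: (-4, -9) and (-4, -6) with distance 3.0

The closest pair is (-4, -9) and (-4, -6) with Euclidean distance 3.0. For 5 points, brute-force pairwise comparison is shown above. For large n, the divide-and-conquer algorithm (sort by x, recurse on halves, check the dividing strip) achieves O(n log n).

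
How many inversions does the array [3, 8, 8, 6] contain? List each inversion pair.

Finding inversions in [3, 8, 8, 6]:

(1, 3): arr[1]=8 > arr[3]=6
(2, 3): arr[2]=8 > arr[3]=6

Total inversions: 2

The array has 2 inversion(s): (1,3), (2,3). Each pair (i,j) satisfies i < j and arr[i] > arr[j].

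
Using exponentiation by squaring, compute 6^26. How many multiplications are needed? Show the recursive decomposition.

Computing 6^26 by squaring (build up from 6^1; each line after the first costs one multiplication):

6^1 = 6
6^2 = (6^1)^2 = 6^2 = 36
6^3 = 6 * 6^2 = 6 * 36 = 216
6^6 = (6^3)^2 = 216^2 = 46656
6^12 = (6^6)^2 = 46656^2 = 2176782336
6^13 = 6 * 6^12 = 6 * 2176782336 = 13060694016
6^26 = (6^13)^2 = 13060694016^2 = 170581728179578208256

Result: 170581728179578208256
Multiplications needed: 6 (6 lines after 6^1)

6^26 = 170581728179578208256. Using exponentiation by squaring, this requires 6 multiplications. The key idea: if the exponent is even, square the half-power; if odd, multiply by the base once.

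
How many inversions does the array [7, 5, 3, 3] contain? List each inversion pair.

Finding inversions in [7, 5, 3, 3]:

(0, 1): arr[0]=7 > arr[1]=5
(0, 2): arr[0]=7 > arr[2]=3
(0, 3): arr[0]=7 > arr[3]=3
(1, 2): arr[1]=5 > arr[2]=3
(1, 3): arr[1]=5 > arr[3]=3

Total inversions: 5

The array has 5 inversion(s): (0,1), (0,2), (0,3), (1,2), (1,3). Each pair (i,j) satisfies i < j and arr[i] > arr[j].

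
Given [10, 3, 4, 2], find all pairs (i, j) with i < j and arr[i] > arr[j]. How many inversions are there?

Finding inversions in [10, 3, 4, 2]:

(0, 1): arr[0]=10 > arr[1]=3
(0, 2): arr[0]=10 > arr[2]=4
(0, 3): arr[0]=10 > arr[3]=2
(1, 3): arr[1]=3 > arr[3]=2
(2, 3): arr[2]=4 > arr[3]=2

Total inversions: 5

The array has 5 inversion(s): (0,1), (0,2), (0,3), (1,3), (2,3). Each pair (i,j) satisfies i < j and arr[i] > arr[j].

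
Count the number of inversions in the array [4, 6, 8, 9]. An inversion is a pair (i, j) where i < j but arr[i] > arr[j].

Finding inversions in [4, 6, 8, 9]:


Total inversions: 0

The array has 0 inversions. It is already sorted.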